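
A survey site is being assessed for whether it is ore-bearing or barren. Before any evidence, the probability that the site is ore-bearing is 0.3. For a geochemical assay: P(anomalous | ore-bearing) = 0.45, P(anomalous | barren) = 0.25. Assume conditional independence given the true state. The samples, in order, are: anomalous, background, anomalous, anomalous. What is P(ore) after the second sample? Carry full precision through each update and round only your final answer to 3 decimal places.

0.361

After 'anomalous': P(ore) = 0.45·0.3000 / (0.45·0.3000 + 0.25·0.7000) ≈ 0.4355
After 'background': P(ore) = 0.55·0.4355 / (0.55·0.4355 + 0.75·0.5645) ≈ 0.3613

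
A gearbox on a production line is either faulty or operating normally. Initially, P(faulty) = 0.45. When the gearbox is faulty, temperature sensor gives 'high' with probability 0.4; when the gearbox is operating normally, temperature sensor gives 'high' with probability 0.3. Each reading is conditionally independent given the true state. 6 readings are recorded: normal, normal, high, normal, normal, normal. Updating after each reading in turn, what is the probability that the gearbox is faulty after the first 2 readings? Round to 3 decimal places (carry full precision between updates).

After 'normal': P(faulty) = 0.6·0.4500 / (0.6·0.4500 + 0.7·0.5500) ≈ 0.4122
After 'normal': P(faulty) = 0.6·0.4122 / (0.6·0.4122 + 0.7·0.5878) ≈ 0.3754

0.375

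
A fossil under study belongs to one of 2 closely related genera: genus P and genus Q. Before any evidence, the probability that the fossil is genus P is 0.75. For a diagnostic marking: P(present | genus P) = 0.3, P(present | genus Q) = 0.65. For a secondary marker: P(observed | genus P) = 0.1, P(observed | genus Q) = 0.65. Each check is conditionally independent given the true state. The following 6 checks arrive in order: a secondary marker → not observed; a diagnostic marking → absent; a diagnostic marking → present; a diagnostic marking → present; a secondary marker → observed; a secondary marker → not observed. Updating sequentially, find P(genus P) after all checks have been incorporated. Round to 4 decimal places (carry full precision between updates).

Each posterior becomes the prior for the next update.
After a secondary marker='not observed': P(genus P) = 0.9·0.7500 / (0.9·0.7500 + 0.35·0.2500) ≈ 0.8852
After a diagnostic marking='absent': P(genus P) = 0.7·0.8852 / (0.7·0.8852 + 0.35·0.1148) ≈ 0.9391
After a diagnostic marking='present': P(genus P) = 0.3·0.9391 / (0.3·0.9391 + 0.65·0.0609) ≈ 0.8769
After a diagnostic marking='present': P(genus P) = 0.3·0.8769 / (0.3·0.8769 + 0.65·0.1231) ≈ 0.7667
After a secondary marker='observed': P(genus P) = 0.1·0.7667 / (0.1·0.7667 + 0.65·0.2333) ≈ 0.3358
After a secondary marker='not observed': P(genus P) = 0.9·0.3358 / (0.9·0.3358 + 0.35·0.6642) ≈ 0.5653

0.5653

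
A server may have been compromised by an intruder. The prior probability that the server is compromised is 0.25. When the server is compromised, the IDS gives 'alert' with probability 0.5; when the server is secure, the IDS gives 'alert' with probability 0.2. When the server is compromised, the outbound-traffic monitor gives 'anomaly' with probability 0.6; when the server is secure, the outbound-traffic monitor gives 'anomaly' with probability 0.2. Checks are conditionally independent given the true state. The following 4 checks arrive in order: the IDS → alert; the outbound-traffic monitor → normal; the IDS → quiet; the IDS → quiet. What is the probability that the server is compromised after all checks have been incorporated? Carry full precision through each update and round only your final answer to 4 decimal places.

0.1400

After the IDS='alert': P(compromised) = 0.5·0.2500 / (0.5·0.2500 + 0.2·0.7500) ≈ 0.4545
After the outbound-traffic monitor='normal': P(compromised) = 0.4·0.4545 / (0.4·0.4545 + 0.8·0.5455) ≈ 0.2941
After the IDS='quiet': P(compromised) = 0.5·0.2941 / (0.5·0.2941 + 0.8·0.7059) ≈ 0.2066
After the IDS='quiet': P(compromised) = 0.5·0.2066 / (0.5·0.2066 + 0.8·0.7934) ≈ 0.1400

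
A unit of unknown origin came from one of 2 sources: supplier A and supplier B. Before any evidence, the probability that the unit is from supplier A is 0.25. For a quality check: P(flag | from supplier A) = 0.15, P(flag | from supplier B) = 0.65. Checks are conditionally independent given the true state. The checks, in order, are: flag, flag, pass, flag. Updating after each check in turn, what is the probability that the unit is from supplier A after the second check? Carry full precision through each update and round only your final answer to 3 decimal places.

0.017

Apply Bayes' rule sequentially, carrying P(supplier A) forward.
After 'flag': P(supplier A) = 0.15·0.2500 / (0.15·0.2500 + 0.65·0.7500) ≈ 0.0714
After 'flag': P(supplier A) = 0.15·0.0714 / (0.15·0.0714 + 0.65·0.9286) ≈ 0.0174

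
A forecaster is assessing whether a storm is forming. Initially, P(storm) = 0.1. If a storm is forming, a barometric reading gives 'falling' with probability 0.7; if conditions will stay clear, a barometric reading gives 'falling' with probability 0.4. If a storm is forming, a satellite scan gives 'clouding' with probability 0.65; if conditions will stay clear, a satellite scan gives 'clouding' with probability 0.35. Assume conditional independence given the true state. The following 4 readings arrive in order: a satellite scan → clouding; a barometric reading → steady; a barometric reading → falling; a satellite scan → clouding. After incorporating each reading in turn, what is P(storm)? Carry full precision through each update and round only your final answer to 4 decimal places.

After a satellite scan='clouding': P(storm) = 0.65·0.1000 / (0.65·0.1000 + 0.35·0.9000) ≈ 0.1711
After a barometric reading='steady': P(storm) = 0.3·0.1711 / (0.3·0.1711 + 0.6·0.8289) ≈ 0.0935
After a barometric reading='falling': P(storm) = 0.7·0.0935 / (0.7·0.0935 + 0.4·0.9065) ≈ 0.1529
After a satellite scan='clouding': P(storm) = 0.65·0.1529 / (0.65·0.1529 + 0.35·0.8471) ≈ 0.2511

0.2511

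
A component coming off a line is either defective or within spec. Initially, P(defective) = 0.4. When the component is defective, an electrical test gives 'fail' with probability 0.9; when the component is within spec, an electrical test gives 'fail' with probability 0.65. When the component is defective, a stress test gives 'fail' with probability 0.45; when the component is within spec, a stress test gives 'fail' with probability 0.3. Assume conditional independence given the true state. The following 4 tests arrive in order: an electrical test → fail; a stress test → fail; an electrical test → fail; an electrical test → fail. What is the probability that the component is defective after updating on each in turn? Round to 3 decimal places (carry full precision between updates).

0.726

After an electrical test='fail': P(defective) = 0.9·0.4000 / (0.9·0.4000 + 0.65·0.6000) ≈ 0.4800
After a stress test='fail': P(defective) = 0.45·0.4800 / (0.45·0.4800 + 0.3·0.5200) ≈ 0.5806
After an electrical test='fail': P(defective) = 0.9·0.5806 / (0.9·0.5806 + 0.65·0.4194) ≈ 0.6572
After an electrical test='fail': P(defective) = 0.9·0.6572 / (0.9·0.6572 + 0.65·0.3428) ≈ 0.7264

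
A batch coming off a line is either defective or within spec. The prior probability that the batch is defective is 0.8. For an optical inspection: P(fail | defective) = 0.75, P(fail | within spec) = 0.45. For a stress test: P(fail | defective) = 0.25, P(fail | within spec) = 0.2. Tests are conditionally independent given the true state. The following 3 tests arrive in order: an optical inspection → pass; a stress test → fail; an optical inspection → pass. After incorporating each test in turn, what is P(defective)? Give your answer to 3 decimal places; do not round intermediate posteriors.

After an optical inspection='pass': P(defective) = 0.25·0.8000 / (0.25·0.8000 + 0.55·0.2000) ≈ 0.6452
After a stress test='fail': P(defective) = 0.25·0.6452 / (0.25·0.6452 + 0.2·0.3548) ≈ 0.6944
After an optical inspection='pass': P(defective) = 0.25·0.6944 / (0.25·0.6944 + 0.55·0.3056) ≈ 0.5081

0.508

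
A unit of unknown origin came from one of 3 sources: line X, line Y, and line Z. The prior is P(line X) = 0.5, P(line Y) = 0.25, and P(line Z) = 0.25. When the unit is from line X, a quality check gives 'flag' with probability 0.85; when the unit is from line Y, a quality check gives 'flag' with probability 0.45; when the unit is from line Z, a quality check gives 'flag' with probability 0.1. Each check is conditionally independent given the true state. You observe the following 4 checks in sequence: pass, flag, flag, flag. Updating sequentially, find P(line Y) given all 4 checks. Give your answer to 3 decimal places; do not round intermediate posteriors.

After 'pass': normaliser = 0.15·0.5000 + 0.55·0.2500 + 0.9·0.2500; P(line X) ≈ 0.1714, P(line Y) ≈ 0.3143, P(line Z) ≈ 0.5143
After 'flag': normaliser = 0.85·0.1714 + 0.45·0.3143 + 0.1·0.5143; P(line X) ≈ 0.4304, P(line Y) ≈ 0.4177, P(line Z) ≈ 0.1519
After 'flag': normaliser = 0.85·0.4304 + 0.45·0.4177 + 0.1·0.1519; P(line X) ≈ 0.6429, P(line Y) ≈ 0.3304, P(line Z) ≈ 0.0267
After 'flag': normaliser = 0.85·0.6429 + 0.45·0.3304 + 0.1·0.0267; P(line X) ≈ 0.7831, P(line Y) ≈ 0.2130, P(line Z) ≈ 0.0038

0.213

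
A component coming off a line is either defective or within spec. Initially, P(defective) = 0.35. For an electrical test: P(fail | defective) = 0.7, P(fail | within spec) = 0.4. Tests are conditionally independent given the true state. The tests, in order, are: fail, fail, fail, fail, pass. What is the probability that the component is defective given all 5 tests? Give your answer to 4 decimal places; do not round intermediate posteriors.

After 'fail': P(defective) = 0.7·0.3500 / (0.7·0.3500 + 0.4·0.6500) ≈ 0.4851
After 'fail': P(defective) = 0.7·0.4851 / (0.7·0.4851 + 0.4·0.5149) ≈ 0.6225
After 'fail': P(defective) = 0.7·0.6225 / (0.7·0.6225 + 0.4·0.3775) ≈ 0.7427
After 'fail': P(defective) = 0.7·0.7427 / (0.7·0.7427 + 0.4·0.2573) ≈ 0.8347
After 'pass': P(defective) = 0.3·0.8347 / (0.3·0.8347 + 0.6·0.1653) ≈ 0.7163

0.7163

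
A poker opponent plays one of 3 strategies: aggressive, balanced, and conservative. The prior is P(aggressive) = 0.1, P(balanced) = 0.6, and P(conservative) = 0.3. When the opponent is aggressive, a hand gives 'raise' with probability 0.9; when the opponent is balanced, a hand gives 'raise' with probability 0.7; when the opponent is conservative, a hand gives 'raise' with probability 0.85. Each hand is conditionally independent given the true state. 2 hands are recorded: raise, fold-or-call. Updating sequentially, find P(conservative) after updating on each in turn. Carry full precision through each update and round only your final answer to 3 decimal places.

Apply Bayes' rule sequentially, carrying P(conservative) forward.
After 'raise': normaliser = 0.9·0.1000 + 0.7·0.6000 + 0.85·0.3000; P(aggressive) ≈ 0.1176, P(balanced) ≈ 0.5490, P(conservative) ≈ 0.3333
After 'fold-or-call': normaliser = 0.1·0.1176 + 0.3·0.5490 + 0.15·0.3333; P(aggressive) ≈ 0.0519, P(balanced) ≈ 0.7273, P(conservative) ≈ 0.2208

0.221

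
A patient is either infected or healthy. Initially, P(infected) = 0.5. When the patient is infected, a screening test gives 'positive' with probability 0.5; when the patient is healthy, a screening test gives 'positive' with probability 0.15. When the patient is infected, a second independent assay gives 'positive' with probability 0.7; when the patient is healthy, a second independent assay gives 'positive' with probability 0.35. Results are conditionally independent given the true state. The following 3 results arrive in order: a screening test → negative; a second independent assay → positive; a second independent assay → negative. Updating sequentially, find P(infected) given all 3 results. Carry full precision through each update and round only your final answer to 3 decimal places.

After a screening test='negative': P(infected) = 0.5·0.5000 / (0.5·0.5000 + 0.85·0.5000) ≈ 0.3704
After a second independent assay='positive': P(infected) = 0.7·0.3704 / (0.7·0.3704 + 0.35·0.6296) ≈ 0.5405
After a second independent assay='negative': P(infected) = 0.3·0.5405 / (0.3·0.5405 + 0.65·0.4595) ≈ 0.3519

0.352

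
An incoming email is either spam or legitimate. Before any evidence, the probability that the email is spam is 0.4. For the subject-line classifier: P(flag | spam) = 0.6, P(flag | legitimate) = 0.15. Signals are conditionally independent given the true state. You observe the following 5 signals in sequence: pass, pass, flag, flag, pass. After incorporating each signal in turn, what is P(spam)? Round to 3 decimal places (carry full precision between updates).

After 'pass': P(spam) = 0.4·0.4000 / (0.4·0.4000 + 0.85·0.6000) ≈ 0.2388
After 'pass': P(spam) = 0.4·0.2388 / (0.4·0.2388 + 0.85·0.7612) ≈ 0.1286
After 'flag': P(spam) = 0.6·0.1286 / (0.6·0.1286 + 0.15·0.8714) ≈ 0.3713
After 'flag': P(spam) = 0.6·0.3713 / (0.6·0.3713 + 0.15·0.6287) ≈ 0.7026
After 'pass': P(spam) = 0.4·0.7026 / (0.4·0.7026 + 0.85·0.2974) ≈ 0.5264

0.526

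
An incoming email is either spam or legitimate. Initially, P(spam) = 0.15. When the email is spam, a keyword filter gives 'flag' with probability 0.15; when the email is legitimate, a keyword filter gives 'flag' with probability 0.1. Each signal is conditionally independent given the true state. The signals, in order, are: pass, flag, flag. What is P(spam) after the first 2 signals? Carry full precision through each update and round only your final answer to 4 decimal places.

After 'pass': P(spam) = 0.85·0.1500 / (0.85·0.1500 + 0.9·0.8500) ≈ 0.1429
After 'flag': P(spam) = 0.15·0.1429 / (0.15·0.1429 + 0.1·0.8571) ≈ 0.2000

0.2000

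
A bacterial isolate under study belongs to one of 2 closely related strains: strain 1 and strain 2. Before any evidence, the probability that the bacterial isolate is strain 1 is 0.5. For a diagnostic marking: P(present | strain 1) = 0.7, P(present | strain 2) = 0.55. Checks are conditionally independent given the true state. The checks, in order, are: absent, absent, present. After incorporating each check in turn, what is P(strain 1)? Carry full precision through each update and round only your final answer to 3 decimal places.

After 'absent': P(strain 1) = 0.3·0.5000 / (0.3·0.5000 + 0.45·0.5000) ≈ 0.4000
After 'absent': P(strain 1) = 0.3·0.4000 / (0.3·0.4000 + 0.45·0.6000) ≈ 0.3077
After 'present': P(strain 1) = 0.7·0.3077 / (0.7·0.3077 + 0.55·0.6923) ≈ 0.3613

0.361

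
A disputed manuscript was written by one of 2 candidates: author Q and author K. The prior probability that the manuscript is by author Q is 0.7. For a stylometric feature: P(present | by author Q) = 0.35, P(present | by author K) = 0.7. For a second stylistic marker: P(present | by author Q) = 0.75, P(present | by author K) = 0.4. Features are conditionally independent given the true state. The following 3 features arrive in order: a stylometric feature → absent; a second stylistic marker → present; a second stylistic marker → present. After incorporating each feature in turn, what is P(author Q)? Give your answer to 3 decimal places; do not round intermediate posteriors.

After a stylometric feature='absent': P(author Q) = 0.65·0.7000 / (0.65·0.7000 + 0.3·0.3000) ≈ 0.8349
After a second stylistic marker='present': P(author Q) = 0.75·0.8349 / (0.75·0.8349 + 0.4·0.1651) ≈ 0.9046
After a second stylistic marker='present': P(author Q) = 0.75·0.9046 / (0.75·0.9046 + 0.4·0.0954) ≈ 0.9467

0.947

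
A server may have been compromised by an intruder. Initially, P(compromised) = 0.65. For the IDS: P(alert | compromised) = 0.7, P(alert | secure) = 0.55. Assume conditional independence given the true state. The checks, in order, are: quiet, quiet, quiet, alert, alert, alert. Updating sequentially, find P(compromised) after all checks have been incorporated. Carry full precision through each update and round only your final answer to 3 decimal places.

After 'quiet': P(compromised) = 0.3·0.6500 / (0.3·0.6500 + 0.45·0.3500) ≈ 0.5532
After 'quiet': P(compromised) = 0.3·0.5532 / (0.3·0.5532 + 0.45·0.4468) ≈ 0.4522
After 'quiet': P(compromised) = 0.3·0.4522 / (0.3·0.4522 + 0.45·0.5478) ≈ 0.3549
After 'alert': P(compromised) = 0.7·0.3549 / (0.7·0.3549 + 0.55·0.6451) ≈ 0.4119
After 'alert': P(compromised) = 0.7·0.4119 / (0.7·0.4119 + 0.55·0.5881) ≈ 0.4713
After 'alert': P(compromised) = 0.7·0.4713 / (0.7·0.4713 + 0.55·0.5287) ≈ 0.5315

0.531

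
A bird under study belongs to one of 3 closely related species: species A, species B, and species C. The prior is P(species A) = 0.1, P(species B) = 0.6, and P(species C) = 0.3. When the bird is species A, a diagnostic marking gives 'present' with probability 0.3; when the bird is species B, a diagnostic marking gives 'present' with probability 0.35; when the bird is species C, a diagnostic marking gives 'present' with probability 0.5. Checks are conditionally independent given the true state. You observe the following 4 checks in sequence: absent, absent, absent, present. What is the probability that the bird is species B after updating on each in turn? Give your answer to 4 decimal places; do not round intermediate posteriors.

0.6651

Apply Bayes' rule sequentially, carrying P(species B) forward.
After 'absent': normaliser = 0.7·0.1000 + 0.65·0.6000 + 0.5·0.3000; P(species A) ≈ 0.1148, P(species B) ≈ 0.6393, P(species C) ≈ 0.2459
After 'absent': normaliser = 0.7·0.1148 + 0.65·0.6393 + 0.5·0.2459; P(species A) ≈ 0.1298, P(species B) ≈ 0.6715, P(species C) ≈ 0.1987
After 'absent': normaliser = 0.7·0.1298 + 0.65·0.6715 + 0.5·0.1987; P(species A) ≈ 0.1450, P(species B) ≈ 0.6965, P(species C) ≈ 0.1585
After 'present': normaliser = 0.3·0.1450 + 0.35·0.6965 + 0.5·0.1585; P(species A) ≈ 0.1187, P(species B) ≈ 0.6651, P(species C) ≈ 0.2162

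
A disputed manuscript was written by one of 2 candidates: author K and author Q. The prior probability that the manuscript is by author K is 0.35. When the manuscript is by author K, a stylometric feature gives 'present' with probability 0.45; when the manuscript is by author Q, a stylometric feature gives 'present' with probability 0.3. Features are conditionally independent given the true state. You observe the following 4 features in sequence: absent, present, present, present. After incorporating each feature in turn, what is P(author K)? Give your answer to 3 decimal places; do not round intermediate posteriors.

After 'absent': P(author K) = 0.55·0.3500 / (0.55·0.3500 + 0.7·0.6500) ≈ 0.2973
After 'present': P(author K) = 0.45·0.2973 / (0.45·0.2973 + 0.3·0.7027) ≈ 0.3882
After 'present': P(author K) = 0.45·0.3882 / (0.45·0.3882 + 0.3·0.6118) ≈ 0.4877
After 'present': P(author K) = 0.45·0.4877 / (0.45·0.4877 + 0.3·0.5123) ≈ 0.5881

0.588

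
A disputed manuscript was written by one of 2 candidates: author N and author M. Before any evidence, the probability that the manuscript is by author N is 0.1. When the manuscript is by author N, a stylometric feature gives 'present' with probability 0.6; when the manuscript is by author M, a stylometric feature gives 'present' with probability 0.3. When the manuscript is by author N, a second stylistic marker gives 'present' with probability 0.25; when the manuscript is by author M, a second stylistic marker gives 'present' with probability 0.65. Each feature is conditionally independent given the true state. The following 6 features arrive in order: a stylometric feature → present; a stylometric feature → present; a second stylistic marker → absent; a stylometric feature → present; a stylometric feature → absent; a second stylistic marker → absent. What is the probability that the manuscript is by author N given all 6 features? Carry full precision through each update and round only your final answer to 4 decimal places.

After a stylometric feature='present': P(author N) = 0.6·0.1000 / (0.6·0.1000 + 0.3·0.9000) ≈ 0.1818
After a stylometric feature='present': P(author N) = 0.6·0.1818 / (0.6·0.1818 + 0.3·0.8182) ≈ 0.3077
After a second stylistic marker='absent': P(author N) = 0.75·0.3077 / (0.75·0.3077 + 0.35·0.6923) ≈ 0.4878
After a stylometric feature='present': P(author N) = 0.6·0.4878 / (0.6·0.4878 + 0.3·0.5122) ≈ 0.6557
After a stylometric feature='absent': P(author N) = 0.4·0.6557 / (0.4·0.6557 + 0.7·0.3443) ≈ 0.5212
After a second stylistic marker='absent': P(author N) = 0.75·0.5212 / (0.75·0.5212 + 0.35·0.4788) ≈ 0.6999

0.6999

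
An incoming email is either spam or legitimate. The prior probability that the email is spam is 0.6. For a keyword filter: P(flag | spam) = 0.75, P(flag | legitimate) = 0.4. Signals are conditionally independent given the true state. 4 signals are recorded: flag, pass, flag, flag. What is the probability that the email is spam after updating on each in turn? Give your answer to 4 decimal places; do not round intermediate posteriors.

After 'flag': P(spam) = 0.75·0.6000 / (0.75·0.6000 + 0.4·0.4000) ≈ 0.7377
After 'pass': P(spam) = 0.25·0.7377 / (0.25·0.7377 + 0.6·0.2623) ≈ 0.5396
After 'flag': P(spam) = 0.75·0.5396 / (0.75·0.5396 + 0.4·0.4604) ≈ 0.6872
After 'flag': P(spam) = 0.75·0.6872 / (0.75·0.6872 + 0.4·0.3128) ≈ 0.8047

0.8047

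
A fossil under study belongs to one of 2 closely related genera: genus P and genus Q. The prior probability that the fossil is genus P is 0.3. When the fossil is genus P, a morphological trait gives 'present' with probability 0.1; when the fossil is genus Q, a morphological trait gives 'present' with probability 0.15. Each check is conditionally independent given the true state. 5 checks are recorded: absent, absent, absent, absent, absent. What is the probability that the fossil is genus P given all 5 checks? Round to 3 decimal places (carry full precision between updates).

After 'absent': P(genus P) = 0.9·0.3000 / (0.9·0.3000 + 0.85·0.7000) ≈ 0.3121
After 'absent': P(genus P) = 0.9·0.3121 / (0.9·0.3121 + 0.85·0.6879) ≈ 0.3245
After 'absent': P(genus P) = 0.9·0.3245 / (0.9·0.3245 + 0.85·0.6755) ≈ 0.3372
After 'absent': P(genus P) = 0.9·0.3372 / (0.9·0.3372 + 0.85·0.6628) ≈ 0.3501
After 'absent': P(genus P) = 0.9·0.3501 / (0.9·0.3501 + 0.85·0.6499) ≈ 0.3632

0.363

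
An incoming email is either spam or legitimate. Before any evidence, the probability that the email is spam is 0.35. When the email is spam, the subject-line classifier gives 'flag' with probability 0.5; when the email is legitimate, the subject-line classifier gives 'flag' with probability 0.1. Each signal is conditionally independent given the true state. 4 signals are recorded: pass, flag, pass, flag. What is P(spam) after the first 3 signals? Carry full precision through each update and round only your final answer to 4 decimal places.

Each posterior becomes the prior for the next update.
After 'pass': P(spam) = 0.5·0.3500 / (0.5·0.3500 + 0.9·0.6500) ≈ 0.2303
After 'flag': P(spam) = 0.5·0.2303 / (0.5·0.2303 + 0.1·0.7697) ≈ 0.5993
After 'pass': P(spam) = 0.5·0.5993 / (0.5·0.5993 + 0.9·0.4007) ≈ 0.4538

0.4538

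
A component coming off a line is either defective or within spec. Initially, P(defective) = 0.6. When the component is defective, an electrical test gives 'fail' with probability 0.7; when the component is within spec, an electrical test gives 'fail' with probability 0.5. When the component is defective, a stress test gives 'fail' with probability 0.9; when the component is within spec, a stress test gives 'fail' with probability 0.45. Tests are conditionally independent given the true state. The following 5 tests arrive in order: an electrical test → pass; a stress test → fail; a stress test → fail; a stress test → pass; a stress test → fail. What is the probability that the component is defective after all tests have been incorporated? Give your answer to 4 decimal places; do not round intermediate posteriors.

0.5669

After an electrical test='pass': P(defective) = 0.3·0.6000 / (0.3·0.6000 + 0.5·0.4000) ≈ 0.4737
After a stress test='fail': P(defective) = 0.9·0.4737 / (0.9·0.4737 + 0.45·0.5263) ≈ 0.6429
After a stress test='fail': P(defective) = 0.9·0.6429 / (0.9·0.6429 + 0.45·0.3571) ≈ 0.7826
After a stress test='pass': P(defective) = 0.1·0.7826 / (0.1·0.7826 + 0.55·0.2174) ≈ 0.3956
After a stress test='fail': P(defective) = 0.9·0.3956 / (0.9·0.3956 + 0.45·0.6044) ≈ 0.5669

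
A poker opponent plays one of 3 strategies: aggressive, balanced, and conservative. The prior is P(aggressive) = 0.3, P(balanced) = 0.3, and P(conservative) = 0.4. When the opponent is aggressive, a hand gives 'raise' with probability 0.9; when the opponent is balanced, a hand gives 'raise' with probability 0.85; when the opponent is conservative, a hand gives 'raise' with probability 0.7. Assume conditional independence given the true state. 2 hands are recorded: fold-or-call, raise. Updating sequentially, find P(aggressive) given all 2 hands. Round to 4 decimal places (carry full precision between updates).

After 'fold-or-call': normaliser = 0.1·0.3000 + 0.15·0.3000 + 0.3·0.4000; P(aggressive) ≈ 0.1538, P(balanced) ≈ 0.2308, P(conservative) ≈ 0.6154
After 'raise': normaliser = 0.9·0.1538 + 0.85·0.2308 + 0.7·0.6154; P(aggressive) ≈ 0.1809, P(balanced) ≈ 0.2563, P(conservative) ≈ 0.5628

0.1809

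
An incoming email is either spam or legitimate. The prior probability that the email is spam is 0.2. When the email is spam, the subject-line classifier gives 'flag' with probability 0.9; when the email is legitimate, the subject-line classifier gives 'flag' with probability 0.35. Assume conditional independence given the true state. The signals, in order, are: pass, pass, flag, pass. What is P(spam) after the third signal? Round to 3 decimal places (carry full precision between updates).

Apply Bayes' rule sequentially, carrying P(spam) forward.
After 'pass': P(spam) = 0.1·0.2000 / (0.1·0.2000 + 0.65·0.8000) ≈ 0.0370
After 'pass': P(spam) = 0.1·0.0370 / (0.1·0.0370 + 0.65·0.9630) ≈ 0.0059
After 'flag': P(spam) = 0.9·0.0059 / (0.9·0.0059 + 0.35·0.9941) ≈ 0.0150

0.015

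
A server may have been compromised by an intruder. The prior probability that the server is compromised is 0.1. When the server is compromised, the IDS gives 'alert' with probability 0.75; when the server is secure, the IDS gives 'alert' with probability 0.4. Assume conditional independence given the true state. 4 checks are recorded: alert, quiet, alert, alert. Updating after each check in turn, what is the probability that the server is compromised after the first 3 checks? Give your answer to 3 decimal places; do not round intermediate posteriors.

0.140

Apply Bayes' rule sequentially, carrying P(compromised) forward.
After 'alert': P(compromised) = 0.75·0.1000 / (0.75·0.1000 + 0.4·0.9000) ≈ 0.1724
After 'quiet': P(compromised) = 0.25·0.1724 / (0.25·0.1724 + 0.6·0.8276) ≈ 0.0799
After 'alert': P(compromised) = 0.75·0.0799 / (0.75·0.0799 + 0.4·0.9201) ≈ 0.1400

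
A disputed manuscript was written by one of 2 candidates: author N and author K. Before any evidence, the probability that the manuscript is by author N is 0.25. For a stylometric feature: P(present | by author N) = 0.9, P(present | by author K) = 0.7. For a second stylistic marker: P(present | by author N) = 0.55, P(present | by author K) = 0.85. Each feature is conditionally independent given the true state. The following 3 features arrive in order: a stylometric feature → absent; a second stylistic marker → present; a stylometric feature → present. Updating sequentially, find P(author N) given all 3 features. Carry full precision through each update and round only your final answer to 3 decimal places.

0.085

Apply Bayes' rule sequentially, carrying P(author N) forward.
After a stylometric feature='absent': P(author N) = 0.1·0.2500 / (0.1·0.2500 + 0.3·0.7500) ≈ 0.1000
After a second stylistic marker='present': P(author N) = 0.55·0.1000 / (0.55·0.1000 + 0.85·0.9000) ≈ 0.0671
After a stylometric feature='present': P(author N) = 0.9·0.0671 / (0.9·0.0671 + 0.7·0.9329) ≈ 0.0846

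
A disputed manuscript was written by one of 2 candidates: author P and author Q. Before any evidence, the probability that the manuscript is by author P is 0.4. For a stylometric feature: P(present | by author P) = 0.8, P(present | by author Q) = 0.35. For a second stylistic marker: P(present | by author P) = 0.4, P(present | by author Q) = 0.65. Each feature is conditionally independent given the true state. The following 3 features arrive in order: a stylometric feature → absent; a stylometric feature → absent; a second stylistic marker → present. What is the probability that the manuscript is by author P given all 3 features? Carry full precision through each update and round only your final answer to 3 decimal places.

After a stylometric feature='absent': P(author P) = 0.2·0.4000 / (0.2·0.4000 + 0.65·0.6000) ≈ 0.1702
After a stylometric feature='absent': P(author P) = 0.2·0.1702 / (0.2·0.1702 + 0.65·0.8298) ≈ 0.0594
After a second stylistic marker='present': P(author P) = 0.4·0.0594 / (0.4·0.0594 + 0.65·0.9406) ≈ 0.0374

0.037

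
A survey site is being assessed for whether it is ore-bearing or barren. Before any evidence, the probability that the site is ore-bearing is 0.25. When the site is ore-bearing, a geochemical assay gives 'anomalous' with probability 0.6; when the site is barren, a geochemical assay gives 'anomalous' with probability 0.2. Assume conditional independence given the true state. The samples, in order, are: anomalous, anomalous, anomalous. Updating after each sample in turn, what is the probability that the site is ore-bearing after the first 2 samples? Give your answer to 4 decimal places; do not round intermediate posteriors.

0.7500

After 'anomalous': P(ore) = 0.6·0.2500 / (0.6·0.2500 + 0.2·0.7500) ≈ 0.5000
After 'anomalous': P(ore) = 0.6·0.5000 / (0.6·0.5000 + 0.2·0.5000) ≈ 0.7500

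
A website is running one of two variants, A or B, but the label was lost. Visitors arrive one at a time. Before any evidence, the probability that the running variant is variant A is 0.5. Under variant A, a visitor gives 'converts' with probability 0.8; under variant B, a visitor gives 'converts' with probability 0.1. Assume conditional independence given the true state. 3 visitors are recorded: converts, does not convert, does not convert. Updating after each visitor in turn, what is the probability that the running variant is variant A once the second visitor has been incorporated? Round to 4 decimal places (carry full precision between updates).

After 'converts': P(A) = 0.8·0.5000 / (0.8·0.5000 + 0.1·0.5000) ≈ 0.8889
After 'does not convert': P(A) = 0.2·0.8889 / (0.2·0.8889 + 0.9·0.1111) ≈ 0.6400

0.6400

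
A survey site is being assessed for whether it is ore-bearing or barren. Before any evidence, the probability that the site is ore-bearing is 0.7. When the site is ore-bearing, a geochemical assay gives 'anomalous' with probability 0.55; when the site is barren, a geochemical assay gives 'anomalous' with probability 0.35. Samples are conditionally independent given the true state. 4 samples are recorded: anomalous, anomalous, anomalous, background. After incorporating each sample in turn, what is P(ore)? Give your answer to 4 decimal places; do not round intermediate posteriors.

After 'anomalous': P(ore) = 0.55·0.7000 / (0.55·0.7000 + 0.35·0.3000) ≈ 0.7857
After 'anomalous': P(ore) = 0.55·0.7857 / (0.55·0.7857 + 0.35·0.2143) ≈ 0.8521
After 'anomalous': P(ore) = 0.55·0.8521 / (0.55·0.8521 + 0.35·0.1479) ≈ 0.9005
After 'background': P(ore) = 0.45·0.9005 / (0.45·0.9005 + 0.65·0.0995) ≈ 0.8624

0.8624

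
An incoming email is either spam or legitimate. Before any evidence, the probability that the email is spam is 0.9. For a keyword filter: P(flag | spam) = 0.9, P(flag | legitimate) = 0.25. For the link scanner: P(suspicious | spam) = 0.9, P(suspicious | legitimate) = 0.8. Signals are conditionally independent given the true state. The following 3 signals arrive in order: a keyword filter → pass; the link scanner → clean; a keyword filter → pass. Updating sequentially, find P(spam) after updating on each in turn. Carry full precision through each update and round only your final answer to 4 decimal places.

After a keyword filter='pass': P(spam) = 0.1·0.9000 / (0.1·0.9000 + 0.75·0.1000) ≈ 0.5455
After the link scanner='clean': P(spam) = 0.1·0.5455 / (0.1·0.5455 + 0.2·0.4545) ≈ 0.3750
After a keyword filter='pass': P(spam) = 0.1·0.3750 / (0.1·0.3750 + 0.75·0.6250) ≈ 0.0741

0.0741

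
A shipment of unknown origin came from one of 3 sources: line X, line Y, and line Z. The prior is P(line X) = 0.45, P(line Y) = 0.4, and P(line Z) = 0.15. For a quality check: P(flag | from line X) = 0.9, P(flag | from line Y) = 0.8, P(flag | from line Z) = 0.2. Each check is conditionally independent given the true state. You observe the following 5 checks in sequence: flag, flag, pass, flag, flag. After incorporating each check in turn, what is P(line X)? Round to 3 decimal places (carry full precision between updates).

0.473

Each posterior becomes the prior for the next update.
After 'flag': normaliser = 0.9·0.4500 + 0.8·0.4000 + 0.2·0.1500; P(line X) ≈ 0.5364, P(line Y) ≈ 0.4238, P(line Z) ≈ 0.0397
After 'flag': normaliser = 0.9·0.5364 + 0.8·0.4238 + 0.2·0.0397; P(line X) ≈ 0.5818, P(line Y) ≈ 0.4086, P(line Z) ≈ 0.0096
After 'pass': normaliser = 0.1·0.5818 + 0.2·0.4086 + 0.8·0.0096; P(line X) ≈ 0.3943, P(line Y) ≈ 0.5538, P(line Z) ≈ 0.0519
After 'flag': normaliser = 0.9·0.3943 + 0.8·0.5538 + 0.2·0.0519; P(line X) ≈ 0.4390, P(line Y) ≈ 0.5481, P(line Z) ≈ 0.0128
After 'flag': normaliser = 0.9·0.4390 + 0.8·0.5481 + 0.2·0.0128; P(line X) ≈ 0.4725, P(line Y) ≈ 0.5244, P(line Z) ≈ 0.0031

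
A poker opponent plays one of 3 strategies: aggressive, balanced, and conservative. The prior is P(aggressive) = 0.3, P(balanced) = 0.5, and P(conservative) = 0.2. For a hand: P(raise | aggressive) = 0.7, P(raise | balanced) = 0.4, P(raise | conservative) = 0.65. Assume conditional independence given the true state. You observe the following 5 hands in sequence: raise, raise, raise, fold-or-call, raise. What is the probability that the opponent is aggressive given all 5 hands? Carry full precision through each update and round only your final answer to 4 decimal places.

After 'raise': normaliser = 0.7·0.3000 + 0.4·0.5000 + 0.65·0.2000; P(aggressive) ≈ 0.3889, P(balanced) ≈ 0.3704, P(conservative) ≈ 0.2407
After 'raise': normaliser = 0.7·0.3889 + 0.4·0.3704 + 0.65·0.2407; P(aggressive) ≈ 0.4719, P(balanced) ≈ 0.2568, P(conservative) ≈ 0.2713
After 'raise': normaliser = 0.7·0.4719 + 0.4·0.2568 + 0.65·0.2713; P(aggressive) ≈ 0.5421, P(balanced) ≈ 0.1686, P(conservative) ≈ 0.2893
After 'fold-or-call': normaliser = 0.3·0.5421 + 0.6·0.1686 + 0.35·0.2893; P(aggressive) ≈ 0.4455, P(balanced) ≈ 0.2771, P(conservative) ≈ 0.2774
After 'raise': normaliser = 0.7·0.4455 + 0.4·0.2771 + 0.65·0.2774; P(aggressive) ≈ 0.5172, P(balanced) ≈ 0.1838, P(conservative) ≈ 0.2990

0.5172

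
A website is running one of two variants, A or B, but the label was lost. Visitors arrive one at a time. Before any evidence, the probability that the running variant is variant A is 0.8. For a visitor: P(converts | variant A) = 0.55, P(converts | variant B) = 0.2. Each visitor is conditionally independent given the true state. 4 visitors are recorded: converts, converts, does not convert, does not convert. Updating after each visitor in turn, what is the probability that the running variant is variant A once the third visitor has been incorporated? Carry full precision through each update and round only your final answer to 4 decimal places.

After 'converts': P(A) = 0.55·0.8000 / (0.55·0.8000 + 0.2·0.2000) ≈ 0.9167
After 'converts': P(A) = 0.55·0.9167 / (0.55·0.9167 + 0.2·0.0833) ≈ 0.9680
After 'does not convert': P(A) = 0.45·0.9680 / (0.45·0.9680 + 0.8·0.0320) ≈ 0.9445

0.9445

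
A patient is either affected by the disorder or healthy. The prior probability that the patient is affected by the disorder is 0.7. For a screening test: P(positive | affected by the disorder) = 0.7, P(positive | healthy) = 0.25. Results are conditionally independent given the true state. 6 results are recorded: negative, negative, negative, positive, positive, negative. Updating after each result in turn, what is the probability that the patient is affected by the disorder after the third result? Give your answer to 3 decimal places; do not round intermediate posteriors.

After 'negative': P(affected) = 0.3·0.7000 / (0.3·0.7000 + 0.75·0.3000) ≈ 0.4828
After 'negative': P(affected) = 0.3·0.4828 / (0.3·0.4828 + 0.75·0.5172) ≈ 0.2718
After 'negative': P(affected) = 0.3·0.2718 / (0.3·0.2718 + 0.75·0.7282) ≈ 0.1299

0.130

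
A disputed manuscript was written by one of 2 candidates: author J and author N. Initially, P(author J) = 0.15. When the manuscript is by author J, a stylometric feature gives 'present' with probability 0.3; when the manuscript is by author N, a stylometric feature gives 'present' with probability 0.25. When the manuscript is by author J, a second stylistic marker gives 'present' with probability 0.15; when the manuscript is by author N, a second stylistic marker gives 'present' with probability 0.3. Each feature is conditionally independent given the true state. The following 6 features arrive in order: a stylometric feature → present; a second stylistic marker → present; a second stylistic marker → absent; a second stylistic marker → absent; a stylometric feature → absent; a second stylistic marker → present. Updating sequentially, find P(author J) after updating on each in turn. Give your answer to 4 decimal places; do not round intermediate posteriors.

0.0679

Each posterior becomes the prior for the next update.
After a stylometric feature='present': P(author J) = 0.3·0.1500 / (0.3·0.1500 + 0.25·0.8500) ≈ 0.1748
After a second stylistic marker='present': P(author J) = 0.15·0.1748 / (0.15·0.1748 + 0.3·0.8252) ≈ 0.0957
After a second stylistic marker='absent': P(author J) = 0.85·0.0957 / (0.85·0.0957 + 0.7·0.9043) ≈ 0.1139
After a second stylistic marker='absent': P(author J) = 0.85·0.1139 / (0.85·0.1139 + 0.7·0.8861) ≈ 0.1350
After a stylometric feature='absent': P(author J) = 0.7·0.1350 / (0.7·0.1350 + 0.75·0.8650) ≈ 0.1272
After a second stylistic marker='present': P(author J) = 0.15·0.1272 / (0.15·0.1272 + 0.3·0.8728) ≈ 0.0679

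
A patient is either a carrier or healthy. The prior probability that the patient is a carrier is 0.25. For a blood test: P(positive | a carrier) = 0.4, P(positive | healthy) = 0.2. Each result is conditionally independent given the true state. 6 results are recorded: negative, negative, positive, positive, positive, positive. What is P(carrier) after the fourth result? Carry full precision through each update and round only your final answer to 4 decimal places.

Each posterior becomes the prior for the next update.
After 'negative': P(carrier) = 0.6·0.2500 / (0.6·0.2500 + 0.8·0.7500) ≈ 0.2000
After 'negative': P(carrier) = 0.6·0.2000 / (0.6·0.2000 + 0.8·0.8000) ≈ 0.1579
After 'positive': P(carrier) = 0.4·0.1579 / (0.4·0.1579 + 0.2·0.8421) ≈ 0.2727
After 'positive': P(carrier) = 0.4·0.2727 / (0.4·0.2727 + 0.2·0.7273) ≈ 0.4286

0.4286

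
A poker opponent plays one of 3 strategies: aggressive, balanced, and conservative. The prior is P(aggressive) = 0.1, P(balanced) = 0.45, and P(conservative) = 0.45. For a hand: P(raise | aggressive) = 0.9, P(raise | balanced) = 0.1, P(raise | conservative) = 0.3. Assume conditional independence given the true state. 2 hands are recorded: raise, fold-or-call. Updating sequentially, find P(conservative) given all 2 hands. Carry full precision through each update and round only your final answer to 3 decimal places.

0.656

Apply Bayes' rule sequentially, carrying P(conservative) forward.
After 'raise': normaliser = 0.9·0.1000 + 0.1·0.4500 + 0.3·0.4500; P(aggressive) ≈ 0.3333, P(balanced) ≈ 0.1667, P(conservative) ≈ 0.5000
After 'fold-or-call': normaliser = 0.1·0.3333 + 0.9·0.1667 + 0.7·0.5000; P(aggressive) ≈ 0.0625, P(balanced) ≈ 0.2812, P(conservative) ≈ 0.6562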